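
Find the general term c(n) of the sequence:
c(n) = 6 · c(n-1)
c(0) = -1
Pure geometric recurrence with ratio 6.
By induction c(n) = c(0) · (6)^n = - 6^{n}.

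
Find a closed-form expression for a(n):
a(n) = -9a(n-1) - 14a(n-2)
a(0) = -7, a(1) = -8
Characteristic equation: x² + 9x + 14 = 0, which factors as (x - (-7))(x - (-2)) = 0.
Roots r₁ = -7, r₂ = -2 (distinct).
General solution: a(n) = A·(-7)^n + B·(-2)^n.
From a(0) = -7: A + B = -7.
From a(1) = -8: -7A - 2B = -8.
Solving: A = \frac{22}{5}, B = - \frac{57}{5}.
So a(n) = - \frac{57 \left(-2\right)^{n}}{5} + \frac{22 \left(-7\right)^{n}}{5}.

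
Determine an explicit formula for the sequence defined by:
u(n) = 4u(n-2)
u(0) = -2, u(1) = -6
Characteristic equation: x² - 4 = 0, which factors as (x - (-2))(x - (2)) = 0.
Roots r₁ = -2, r₂ = 2 (distinct).
General solution: u(n) = A·(-2)^n + B·(2)^n.
From u(0) = -2: A + B = -2.
From u(1) = -6: -2A + 2B = -6.
Solving: A = \frac{1}{2}, B = - \frac{5}{2}.
So u(n) = \frac{\left(-2\right)^{n}}{2} - \frac{5 \cdot 2^{n}}{2}.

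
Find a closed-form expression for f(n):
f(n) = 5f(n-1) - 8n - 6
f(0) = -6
First-order linear with linear forcing.
Homogeneous solution: f_h(n) = A·(5)^n.
Try particular f_p(n) = pn + q. Substituting:
  pn + q = 5(p(n-1) + q) - 8n - 6.
Matching the n-coefficient: p = 5p - 8 ⇒ p = 2.
Matching constants: q = -5p + 5q - 6 ⇒ q = 4.
General: f(n) = A·(5)^n + 2 n + 4.
Apply f(0) = -6: A + 4 = -6 ⇒ A = -10.
So f(n) = - 10 \cdot 5^{n} + 2 n + 4.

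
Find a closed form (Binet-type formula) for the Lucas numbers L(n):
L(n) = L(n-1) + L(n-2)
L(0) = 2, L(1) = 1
This is the Lucas sequence.
Characteristic equation: x² - x - 1 = 0; roots r₁ = \frac{1}{2} + \frac{\sqrt{5}}{2}, r₂ = \frac{1}{2} - \frac{\sqrt{5}}{2}.
General: L(n) = A·r₁^n + B·r₂^n. Solving with L(0)=2, L(1)=1 gives A = 1, B = 1.
So L(n) = 2^{- n} \left(\left(1 - \sqrt{5}\right)^{n} + \left(1 + \sqrt{5}\right)^{n}\right).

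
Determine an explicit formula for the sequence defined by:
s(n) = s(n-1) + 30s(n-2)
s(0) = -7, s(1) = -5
Characteristic equation: x² - x - 30 = 0, which factors as (x - (6))(x - (-5)) = 0.
Roots r₁ = 6, r₂ = -5 (distinct).
General solution: s(n) = A·(6)^n + B·(-5)^n.
From s(0) = -7: A + B = -7.
From s(1) = -5: 6A - 5B = -5.
Solving: A = - \frac{40}{11}, B = - \frac{37}{11}.
So s(n) = - \frac{37 \left(-5\right)^{n}}{11} - \frac{40 \cdot 6^{n}}{11}.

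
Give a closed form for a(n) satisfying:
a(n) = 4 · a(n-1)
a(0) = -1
Pure geometric recurrence with ratio 4.
By induction a(n) = a(0) · (4)^n = - 4^{n}.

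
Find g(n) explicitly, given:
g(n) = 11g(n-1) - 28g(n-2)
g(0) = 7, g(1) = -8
Characteristic equation: x² - 11x + 28 = 0, which factors as (x - (7))(x - (4)) = 0.
Roots r₁ = 7, r₂ = 4 (distinct).
General solution: g(n) = A·(7)^n + B·(4)^n.
From g(0) = 7: A + B = 7.
From g(1) = -8: 7A + 4B = -8.
Solving: A = -12, B = 19.
So g(n) = 19 \cdot 4^{n} - 12 \cdot 7^{n}.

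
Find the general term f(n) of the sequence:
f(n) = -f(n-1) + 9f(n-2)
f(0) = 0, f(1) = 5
Characteristic equation: x² + x - 9 = 0.
Discriminant Δ = (-1)² + 4·(9) = 37.
Roots r₁,₂ = (-1 ± √37)/2, so r₁ = - \frac{1}{2} + \frac{\sqrt{37}}{2}, r₂ = - \frac{\sqrt{37}}{2} - \frac{1}{2}.
General solution: f(n) = A·r₁^n + B·r₂^n.
From the initial conditions, A + B = 0 and r₁A + r₂B = 5.
Since r₁ - r₂ = √37: A = (5 - (0)r₂)/√37 = \frac{5 \sqrt{37}}{37}, and B = 0 - A = - \frac{5 \sqrt{37}}{37}.
So f(n) = \left(\frac{5 \sqrt{37}}{37}\right)\left(- \frac{1}{2} + \frac{\sqrt{37}}{2}\right)^n + \left(- \frac{5 \sqrt{37}}{37}\right)\left(- \frac{\sqrt{37}}{2} - \frac{1}{2}\right)^n.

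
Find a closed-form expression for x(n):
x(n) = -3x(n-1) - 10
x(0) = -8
First-order linear non-homogeneous.
Homogeneous solution: x_h(n) = A·(-3)^n.
Try constant particular solution x_p = K: K = -3K - 10 ⇒ K = - \frac{5}{2}.
General: x(n) = A·(-3)^n - \frac{5}{2}.
Apply x(0) = -8: A - \frac{5}{2} = -8 ⇒ A = - \frac{11}{2}.
So x(n) = - \frac{11 \left(-3\right)^{n}}{2} - \frac{5}{2}.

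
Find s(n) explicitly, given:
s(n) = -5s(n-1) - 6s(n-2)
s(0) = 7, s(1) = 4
Characteristic equation: x² + 5x + 6 = 0, which factors as (x - (-3))(x - (-2)) = 0.
Roots r₁ = -3, r₂ = -2 (distinct).
General solution: s(n) = A·(-3)^n + B·(-2)^n.
From s(0) = 7: A + B = 7.
From s(1) = 4: -3A - 2B = 4.
Solving: A = -18, B = 25.
So s(n) = 25 \left(-2\right)^{n} - 18 \left(-3\right)^{n}.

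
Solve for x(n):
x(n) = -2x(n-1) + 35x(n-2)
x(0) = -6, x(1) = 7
Characteristic equation: x² + 2x - 35 = 0, which factors as (x - (5))(x - (-7)) = 0.
Roots r₁ = 5, r₂ = -7 (distinct).
General solution: x(n) = A·(5)^n + B·(-7)^n.
From x(0) = -6: A + B = -6.
From x(1) = 7: 5A - 7B = 7.
Solving: A = - \frac{35}{12}, B = - \frac{37}{12}.
So x(n) = - \frac{37 \left(-7\right)^{n}}{12} - \frac{35 \cdot 5^{n}}{12}.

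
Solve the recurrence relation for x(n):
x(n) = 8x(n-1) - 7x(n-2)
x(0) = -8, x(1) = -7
Characteristic equation: x² - 8x + 7 = 0, which factors as (x - (1))(x - (7)) = 0.
Roots r₁ = 1, r₂ = 7 (distinct).
General solution: x(n) = A·(1)^n + B·(7)^n.
From x(0) = -8: A + B = -8.
From x(1) = -7: A + 7B = -7.
Solving: A = - \frac{49}{6}, B = \frac{1}{6}.
So x(n) = \frac{7^{n}}{6} - \frac{49}{6}.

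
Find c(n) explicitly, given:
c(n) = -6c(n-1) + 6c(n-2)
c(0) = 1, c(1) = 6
Characteristic equation: x² + 6x - 6 = 0.
Discriminant Δ = (-6)² + 4·(6) = 60.
Roots r₁,₂ = (-6 ± √60)/2, so r₁ = -3 + \sqrt{15}, r₂ = - \sqrt{15} - 3.
General solution: c(n) = A·r₁^n + B·r₂^n.
From the initial conditions, A + B = 1 and r₁A + r₂B = 6.
Since r₁ - r₂ = √60: A = (6 - (1)r₂)/√60 = \frac{1}{2} + \frac{3 \sqrt{15}}{10}, and B = 1 - A = \frac{1}{2} - \frac{3 \sqrt{15}}{10}.
So c(n) = \left(\frac{1}{2} + \frac{3 \sqrt{15}}{10}\right)\left(-3 + \sqrt{15}\right)^n + \left(\frac{1}{2} - \frac{3 \sqrt{15}}{10}\right)\left(- \sqrt{15} - 3\right)^n.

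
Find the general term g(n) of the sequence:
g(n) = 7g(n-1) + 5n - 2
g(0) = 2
First-order linear with linear forcing.
Homogeneous solution: g_h(n) = A·(7)^n.
Try particular g_p(n) = pn + q. Substituting:
  pn + q = 7(p(n-1) + q) + 5n - 2.
Matching the n-coefficient: p = 7p + 5 ⇒ p = - \frac{5}{6}.
Matching constants: q = -7p + 7q - 2 ⇒ q = - \frac{23}{36}.
General: g(n) = A·(7)^n - \frac{5 n}{6} - \frac{23}{36}.
Apply g(0) = 2: A - \frac{23}{36} = 2 ⇒ A = \frac{95}{36}.
So g(n) = \frac{95 \cdot 7^{n}}{36} - \frac{5 n}{6} - \frac{23}{36}.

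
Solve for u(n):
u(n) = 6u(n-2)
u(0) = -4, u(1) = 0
Characteristic equation: x² - 6 = 0.
Discriminant Δ = (0)² + 4·(6) = 24.
Roots r₁,₂ = (0 ± √24)/2, so r₁ = \sqrt{6}, r₂ = - \sqrt{6}.
General solution: u(n) = A·r₁^n + B·r₂^n.
From the initial conditions, A + B = -4 and r₁A + r₂B = 0.
Since r₁ - r₂ = √24: A = (0 - (-4)r₂)/√24 = -2, and B = -4 - A = -2.
So u(n) = \left(-2\right)\left(\sqrt{6}\right)^n + \left(-2\right)\left(- \sqrt{6}\right)^n.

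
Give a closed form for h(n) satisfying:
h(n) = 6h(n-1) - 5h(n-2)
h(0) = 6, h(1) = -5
Characteristic equation: x² - 6x + 5 = 0, which factors as (x - (1))(x - (5)) = 0.
Roots r₁ = 1, r₂ = 5 (distinct).
General solution: h(n) = A·(1)^n + B·(5)^n.
From h(0) = 6: A + B = 6.
From h(1) = -5: A + 5B = -5.
Solving: A = \frac{35}{4}, B = - \frac{11}{4}.
So h(n) = \frac{35}{4} - \frac{11 \cdot 5^{n}}{4}.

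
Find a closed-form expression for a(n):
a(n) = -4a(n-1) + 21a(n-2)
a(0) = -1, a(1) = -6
Characteristic equation: x² + 4x - 21 = 0, which factors as (x - (3))(x - (-7)) = 0.
Roots r₁ = 3, r₂ = -7 (distinct).
General solution: a(n) = A·(3)^n + B·(-7)^n.
From a(0) = -1: A + B = -1.
From a(1) = -6: 3A - 7B = -6.
Solving: A = - \frac{13}{10}, B = \frac{3}{10}.
So a(n) = \frac{3 \left(-7\right)^{n}}{10} - \frac{13 \cdot 3^{n}}{10}.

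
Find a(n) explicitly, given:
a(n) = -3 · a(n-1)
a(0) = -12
Pure geometric recurrence with ratio -3.
By induction a(n) = a(0) · (-3)^n = - 12 \left(-3\right)^{n}.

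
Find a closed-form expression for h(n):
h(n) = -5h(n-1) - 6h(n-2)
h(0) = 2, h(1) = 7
Characteristic equation: x² + 5x + 6 = 0, which factors as (x - (-3))(x - (-2)) = 0.
Roots r₁ = -3, r₂ = -2 (distinct).
General solution: h(n) = A·(-3)^n + B·(-2)^n.
From h(0) = 2: A + B = 2.
From h(1) = 7: -3A - 2B = 7.
Solving: A = -11, B = 13.
So h(n) = 13 \left(-2\right)^{n} - 11 \left(-3\right)^{n}.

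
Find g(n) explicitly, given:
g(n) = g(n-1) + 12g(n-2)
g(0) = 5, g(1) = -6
Characteristic equation: x² - x - 12 = 0, which factors as (x - (-3))(x - (4)) = 0.
Roots r₁ = -3, r₂ = 4 (distinct).
General solution: g(n) = A·(-3)^n + B·(4)^n.
From g(0) = 5: A + B = 5.
From g(1) = -6: -3A + 4B = -6.
Solving: A = \frac{26}{7}, B = \frac{9}{7}.
So g(n) = \frac{26 \left(-3\right)^{n}}{7} + \frac{9 \cdot 4^{n}}{7}.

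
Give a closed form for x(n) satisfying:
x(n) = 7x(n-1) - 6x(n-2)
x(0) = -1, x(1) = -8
Characteristic equation: x² - 7x + 6 = 0, which factors as (x - (1))(x - (6)) = 0.
Roots r₁ = 1, r₂ = 6 (distinct).
General solution: x(n) = A·(1)^n + B·(6)^n.
From x(0) = -1: A + B = -1.
From x(1) = -8: A + 6B = -8.
Solving: A = \frac{2}{5}, B = - \frac{7}{5}.
So x(n) = \frac{2}{5} - \frac{7 \cdot 6^{n}}{5}.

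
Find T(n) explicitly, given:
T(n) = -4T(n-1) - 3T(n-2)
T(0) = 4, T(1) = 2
Characteristic equation: x² + 4x + 3 = 0, which factors as (x - (-1))(x - (-3)) = 0.
Roots r₁ = -1, r₂ = -3 (distinct).
General solution: T(n) = A·(-1)^n + B·(-3)^n.
From T(0) = 4: A + B = 4.
From T(1) = 2: -A - 3B = 2.
Solving: A = 7, B = -3.
So T(n) = 7 \left(-1\right)^{n} - 3 \left(-3\right)^{n}.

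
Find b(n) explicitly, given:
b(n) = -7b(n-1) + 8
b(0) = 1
First-order linear non-homogeneous.
Homogeneous solution: b_h(n) = A·(-7)^n.
Try constant particular solution b_p = K: K = -7K + 8 ⇒ K = 1.
General: b(n) = A·(-7)^n + 1.
Apply b(0) = 1: A + 1 = 1 ⇒ A = 0.
So b(n) = 1.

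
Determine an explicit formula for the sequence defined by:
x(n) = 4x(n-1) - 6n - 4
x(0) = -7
First-order linear with linear forcing.
Homogeneous solution: x_h(n) = A·(4)^n.
Try particular x_p(n) = pn + q. Substituting:
  pn + q = 4(p(n-1) + q) - 6n - 4.
Matching the n-coefficient: p = 4p - 6 ⇒ p = 2.
Matching constants: q = -4p + 4q - 4 ⇒ q = 4.
General: x(n) = A·(4)^n + 2 n + 4.
Apply x(0) = -7: A + 4 = -7 ⇒ A = -11.
So x(n) = - 11 \cdot 4^{n} + 2 n + 4.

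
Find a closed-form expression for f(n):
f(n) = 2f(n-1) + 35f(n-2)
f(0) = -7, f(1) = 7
Characteristic equation: x² - 2x - 35 = 0, which factors as (x - (7))(x - (-5)) = 0.
Roots r₁ = 7, r₂ = -5 (distinct).
General solution: f(n) = A·(7)^n + B·(-5)^n.
From f(0) = -7: A + B = -7.
From f(1) = 7: 7A - 5B = 7.
Solving: A = - \frac{7}{3}, B = - \frac{14}{3}.
So f(n) = - \frac{14 \left(-5\right)^{n}}{3} - \frac{7 \cdot 7^{n}}{3}.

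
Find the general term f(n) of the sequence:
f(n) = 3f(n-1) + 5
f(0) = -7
First-order linear non-homogeneous.
Homogeneous solution: f_h(n) = A·(3)^n.
Try constant particular solution f_p = K: K = 3K + 5 ⇒ K = - \frac{5}{2}.
General: f(n) = A·(3)^n - \frac{5}{2}.
Apply f(0) = -7: A - \frac{5}{2} = -7 ⇒ A = - \frac{9}{2}.
So f(n) = - \frac{9 \cdot 3^{n}}{2} - \frac{5}{2}.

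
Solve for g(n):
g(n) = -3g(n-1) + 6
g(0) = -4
First-order linear non-homogeneous.
Homogeneous solution: g_h(n) = A·(-3)^n.
Try constant particular solution g_p = K: K = -3K + 6 ⇒ K = \frac{3}{2}.
General: g(n) = A·(-3)^n + \frac{3}{2}.
Apply g(0) = -4: A + \frac{3}{2} = -4 ⇒ A = - \frac{11}{2}.
So g(n) = \frac{3}{2} - \frac{11 \left(-3\right)^{n}}{2}.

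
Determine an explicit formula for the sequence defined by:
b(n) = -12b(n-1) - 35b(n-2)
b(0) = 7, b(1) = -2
Characteristic equation: x² + 12x + 35 = 0, which factors as (x - (-5))(x - (-7)) = 0.
Roots r₁ = -5, r₂ = -7 (distinct).
General solution: b(n) = A·(-5)^n + B·(-7)^n.
From b(0) = 7: A + B = 7.
From b(1) = -2: -5A - 7B = -2.
Solving: A = \frac{47}{2}, B = - \frac{33}{2}.
So b(n) = \frac{47 \left(-5\right)^{n}}{2} - \frac{33 \left(-7\right)^{n}}{2}.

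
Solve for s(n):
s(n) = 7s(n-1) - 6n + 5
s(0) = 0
First-order linear with linear forcing.
Homogeneous solution: s_h(n) = A·(7)^n.
Try particular s_p(n) = pn + q. Substituting:
  pn + q = 7(p(n-1) + q) - 6n + 5.
Matching the n-coefficient: p = 7p - 6 ⇒ p = 1.
Matching constants: q = -7p + 7q + 5 ⇒ q = \frac{1}{3}.
General: s(n) = A·(7)^n + n + \frac{1}{3}.
Apply s(0) = 0: A + \frac{1}{3} = 0 ⇒ A = - \frac{1}{3}.
So s(n) = - \frac{7^{n}}{3} + n + \frac{1}{3}.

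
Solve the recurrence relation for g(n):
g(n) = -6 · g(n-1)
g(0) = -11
Pure geometric recurrence with ratio -6.
By induction g(n) = g(0) · (-6)^n = - 11 \left(-6\right)^{n}.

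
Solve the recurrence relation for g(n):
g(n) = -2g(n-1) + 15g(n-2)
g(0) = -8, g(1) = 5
Characteristic equation: x² + 2x - 15 = 0, which factors as (x - (3))(x - (-5)) = 0.
Roots r₁ = 3, r₂ = -5 (distinct).
General solution: g(n) = A·(3)^n + B·(-5)^n.
From g(0) = -8: A + B = -8.
From g(1) = 5: 3A - 5B = 5.
Solving: A = - \frac{35}{8}, B = - \frac{29}{8}.
So g(n) = - \frac{29 \left(-5\right)^{n}}{8} - \frac{35 \cdot 3^{n}}{8}.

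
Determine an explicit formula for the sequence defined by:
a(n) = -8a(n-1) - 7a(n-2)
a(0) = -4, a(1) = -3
Characteristic equation: x² + 8x + 7 = 0, which factors as (x - (-1))(x - (-7)) = 0.
Roots r₁ = -1, r₂ = -7 (distinct).
General solution: a(n) = A·(-1)^n + B·(-7)^n.
From a(0) = -4: A + B = -4.
From a(1) = -3: -A - 7B = -3.
Solving: A = - \frac{31}{6}, B = \frac{7}{6}.
So a(n) = - \frac{31 \left(-1\right)^{n}}{6} + \frac{7 \left(-7\right)^{n}}{6}.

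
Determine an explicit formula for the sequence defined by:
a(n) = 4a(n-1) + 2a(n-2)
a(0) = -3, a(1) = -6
Characteristic equation: x² - 4x - 2 = 0.
Discriminant Δ = (4)² + 4·(2) = 24.
Roots r₁,₂ = (4 ± √24)/2, so r₁ = 2 + \sqrt{6}, r₂ = 2 - \sqrt{6}.
General solution: a(n) = A·r₁^n + B·r₂^n.
From the initial conditions, A + B = -3 and r₁A + r₂B = -6.
Since r₁ - r₂ = √24: A = (-6 - (-3)r₂)/√24 = - \frac{3}{2}, and B = -3 - A = - \frac{3}{2}.
So a(n) = \left(- \frac{3}{2}\right)\left(2 + \sqrt{6}\right)^n + \left(- \frac{3}{2}\right)\left(2 - \sqrt{6}\right)^n.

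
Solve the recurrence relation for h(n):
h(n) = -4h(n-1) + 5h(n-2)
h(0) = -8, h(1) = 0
Characteristic equation: x² + 4x - 5 = 0, which factors as (x - (-5))(x - (1)) = 0.
Roots r₁ = -5, r₂ = 1 (distinct).
General solution: h(n) = A·(-5)^n + B·(1)^n.
From h(0) = -8: A + B = -8.
From h(1) = 0: -5A + B = 0.
Solving: A = - \frac{4}{3}, B = - \frac{20}{3}.
So h(n) = - \frac{4 \left(-5\right)^{n}}{3} - \frac{20}{3}.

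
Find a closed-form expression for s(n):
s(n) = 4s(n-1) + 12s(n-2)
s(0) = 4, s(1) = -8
Characteristic equation: x² - 4x - 12 = 0, which factors as (x - (-2))(x - (6)) = 0.
Roots r₁ = -2, r₂ = 6 (distinct).
General solution: s(n) = A·(-2)^n + B·(6)^n.
From s(0) = 4: A + B = 4.
From s(1) = -8: -2A + 6B = -8.
Solving: A = 4, B = 0.
So s(n) = 4 \left(-2\right)^{n}.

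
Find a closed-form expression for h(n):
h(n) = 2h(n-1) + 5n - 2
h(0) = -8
First-order linear with linear forcing.
Homogeneous solution: h_h(n) = A·(2)^n.
Try particular h_p(n) = pn + q. Substituting:
  pn + q = 2(p(n-1) + q) + 5n - 2.
Matching the n-coefficient: p = 2p + 5 ⇒ p = -5.
Matching constants: q = -2p + 2q - 2 ⇒ q = -8.
General: h(n) = A·(2)^n - 5 n - 8.
Apply h(0) = -8: A - 8 = -8 ⇒ A = 0.
So h(n) = - 5 n - 8.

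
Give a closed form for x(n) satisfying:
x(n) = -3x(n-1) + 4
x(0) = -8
First-order linear non-homogeneous.
Homogeneous solution: x_h(n) = A·(-3)^n.
Try constant particular solution x_p = K: K = -3K + 4 ⇒ K = 1.
General: x(n) = A·(-3)^n + 1.
Apply x(0) = -8: A + 1 = -8 ⇒ A = -9.
So x(n) = 1 - 9 \left(-3\right)^{n}.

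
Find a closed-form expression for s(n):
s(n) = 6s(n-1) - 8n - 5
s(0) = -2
First-order linear with linear forcing.
Homogeneous solution: s_h(n) = A·(6)^n.
Try particular s_p(n) = pn + q. Substituting:
  pn + q = 6(p(n-1) + q) - 8n - 5.
Matching the n-coefficient: p = 6p - 8 ⇒ p = \frac{8}{5}.
Matching constants: q = -6p + 6q - 5 ⇒ q = \frac{73}{25}.
General: s(n) = A·(6)^n + \frac{8 n}{5} + \frac{73}{25}.
Apply s(0) = -2: A + \frac{73}{25} = -2 ⇒ A = - \frac{123}{25}.
So s(n) = - \frac{123 \cdot 6^{n}}{25} + \frac{8 n}{5} + \frac{73}{25}.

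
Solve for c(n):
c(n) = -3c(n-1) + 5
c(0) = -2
First-order linear non-homogeneous.
Homogeneous solution: c_h(n) = A·(-3)^n.
Try constant particular solution c_p = K: K = -3K + 5 ⇒ K = \frac{5}{4}.
General: c(n) = A·(-3)^n + \frac{5}{4}.
Apply c(0) = -2: A + \frac{5}{4} = -2 ⇒ A = - \frac{13}{4}.
So c(n) = \frac{5}{4} - \frac{13 \left(-3\right)^{n}}{4}.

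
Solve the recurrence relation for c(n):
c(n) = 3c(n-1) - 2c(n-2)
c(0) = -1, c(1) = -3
Characteristic equation: x² - 3x + 2 = 0, which factors as (x - (1))(x - (2)) = 0.
Roots r₁ = 1, r₂ = 2 (distinct).
General solution: c(n) = A·(1)^n + B·(2)^n.
From c(0) = -1: A + B = -1.
From c(1) = -3: A + 2B = -3.
Solving: A = 1, B = -2.
So c(n) = 1 - 2 \cdot 2^{n}.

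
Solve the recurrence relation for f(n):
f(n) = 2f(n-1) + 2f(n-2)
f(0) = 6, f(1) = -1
Characteristic equation: x² - 2x - 2 = 0.
Discriminant Δ = (2)² + 4·(2) = 12.
Roots r₁,₂ = (2 ± √12)/2, so r₁ = 1 + \sqrt{3}, r₂ = 1 - \sqrt{3}.
General solution: f(n) = A·r₁^n + B·r₂^n.
From the initial conditions, A + B = 6 and r₁A + r₂B = -1.
Since r₁ - r₂ = √12: A = (-1 - (6)r₂)/√12 = 3 - \frac{7 \sqrt{3}}{6}, and B = 6 - A = \frac{7 \sqrt{3}}{6} + 3.
So f(n) = \left(3 - \frac{7 \sqrt{3}}{6}\right)\left(1 + \sqrt{3}\right)^n + \left(\frac{7 \sqrt{3}}{6} + 3\right)\left(1 - \sqrt{3}\right)^n.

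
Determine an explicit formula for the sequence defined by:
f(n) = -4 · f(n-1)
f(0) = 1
Pure geometric recurrence with ratio -4.
By induction f(n) = f(0) · (-4)^n = \left(-4\right)^{n}.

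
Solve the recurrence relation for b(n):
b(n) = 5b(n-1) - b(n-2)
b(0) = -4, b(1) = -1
Characteristic equation: x² - 5x + 1 = 0.
Discriminant Δ = (5)² + 4·(-1) = 21.
Roots r₁,₂ = (5 ± √21)/2, so r₁ = \frac{\sqrt{21}}{2} + \frac{5}{2}, r₂ = \frac{5}{2} - \frac{\sqrt{21}}{2}.
General solution: b(n) = A·r₁^n + B·r₂^n.
From the initial conditions, A + B = -4 and r₁A + r₂B = -1.
Since r₁ - r₂ = √21: A = (-1 - (-4)r₂)/√21 = -2 + \frac{3 \sqrt{21}}{7}, and B = -4 - A = -2 - \frac{3 \sqrt{21}}{7}.
So b(n) = \left(-2 + \frac{3 \sqrt{21}}{7}\right)\left(\frac{\sqrt{21}}{2} + \frac{5}{2}\right)^n + \left(-2 - \frac{3 \sqrt{21}}{7}\right)\left(\frac{5}{2} - \frac{\sqrt{21}}{2}\right)^n.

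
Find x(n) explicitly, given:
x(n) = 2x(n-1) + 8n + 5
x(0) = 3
First-order linear with linear forcing.
Homogeneous solution: x_h(n) = A·(2)^n.
Try particular x_p(n) = pn + q. Substituting:
  pn + q = 2(p(n-1) + q) + 8n + 5.
Matching the n-coefficient: p = 2p + 8 ⇒ p = -8.
Matching constants: q = -2p + 2q + 5 ⇒ q = -21.
General: x(n) = A·(2)^n - 8 n - 21.
Apply x(0) = 3: A - 21 = 3 ⇒ A = 24.
So x(n) = 24 \cdot 2^{n} - 8 n - 21.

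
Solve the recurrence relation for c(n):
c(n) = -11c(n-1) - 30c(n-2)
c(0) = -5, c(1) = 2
Characteristic equation: x² + 11x + 30 = 0, which factors as (x - (-6))(x - (-5)) = 0.
Roots r₁ = -6, r₂ = -5 (distinct).
General solution: c(n) = A·(-6)^n + B·(-5)^n.
From c(0) = -5: A + B = -5.
From c(1) = 2: -6A - 5B = 2.
Solving: A = 23, B = -28.
So c(n) = - 28 \left(-5\right)^{n} + 23 \left(-6\right)^{n}.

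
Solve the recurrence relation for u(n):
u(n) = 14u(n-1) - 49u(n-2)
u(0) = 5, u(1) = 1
Characteristic equation: x² - 14x + 49 = 0, which is (x - (7))².
Repeated root r = 7.
General solution: u(n) = (A + Bn)·(7)^n.
From u(0) = 5: A = 5.
From u(1) = 1: (A + B)·(7) = 1 ⇒ B = - \frac{34}{7}.
So u(n) = \left(5 - \frac{34 n}{7}\right) \cdot (7)^n.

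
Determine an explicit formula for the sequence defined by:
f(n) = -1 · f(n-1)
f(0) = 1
Pure geometric recurrence with ratio -1.
By induction f(n) = f(0) · (-1)^n = \left(-1\right)^{n}.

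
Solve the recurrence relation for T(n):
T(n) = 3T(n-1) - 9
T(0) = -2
First-order linear non-homogeneous.
Homogeneous solution: T_h(n) = A·(3)^n.
Try constant particular solution T_p = K: K = 3K - 9 ⇒ K = \frac{9}{2}.
General: T(n) = A·(3)^n + \frac{9}{2}.
Apply T(0) = -2: A + \frac{9}{2} = -2 ⇒ A = - \frac{13}{2}.
So T(n) = \frac{9}{2} - \frac{13 \cdot 3^{n}}{2}.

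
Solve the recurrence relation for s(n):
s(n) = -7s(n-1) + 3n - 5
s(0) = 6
First-order linear with linear forcing.
Homogeneous solution: s_h(n) = A·(-7)^n.
Try particular s_p(n) = pn + q. Substituting:
  pn + q = -7(p(n-1) + q) + 3n - 5.
Matching the n-coefficient: p = -7p + 3 ⇒ p = \frac{3}{8}.
Matching constants: q = 7p - 7q - 5 ⇒ q = - \frac{19}{64}.
General: s(n) = A·(-7)^n + \frac{3 n}{8} - \frac{19}{64}.
Apply s(0) = 6: A - \frac{19}{64} = 6 ⇒ A = \frac{403}{64}.
So s(n) = \frac{403 \left(-7\right)^{n}}{64} + \frac{3 n}{8} - \frac{19}{64}.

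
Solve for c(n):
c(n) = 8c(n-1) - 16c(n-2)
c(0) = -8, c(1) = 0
Characteristic equation: x² - 8x + 16 = 0, which is (x - (4))².
Repeated root r = 4.
General solution: c(n) = (A + Bn)·(4)^n.
From c(0) = -8: A = -8.
From c(1) = 0: (A + B)·(4) = 0 ⇒ B = 8.
So c(n) = \left(8 n - 8\right) \cdot (4)^n.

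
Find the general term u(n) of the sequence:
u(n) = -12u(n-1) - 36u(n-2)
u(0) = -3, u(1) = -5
Characteristic equation: x² + 12x + 36 = 0, which is (x - (-6))².
Repeated root r = -6.
General solution: u(n) = (A + Bn)·(-6)^n.
From u(0) = -3: A = -3.
From u(1) = -5: (A + B)·(-6) = -5 ⇒ B = \frac{23}{6}.
So u(n) = \left(\frac{23 n}{6} - 3\right) \cdot (-6)^n.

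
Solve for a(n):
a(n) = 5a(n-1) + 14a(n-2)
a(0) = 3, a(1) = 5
Characteristic equation: x² - 5x - 14 = 0, which factors as (x - (7))(x - (-2)) = 0.
Roots r₁ = 7, r₂ = -2 (distinct).
General solution: a(n) = A·(7)^n + B·(-2)^n.
From a(0) = 3: A + B = 3.
From a(1) = 5: 7A - 2B = 5.
Solving: A = \frac{11}{9}, B = \frac{16}{9}.
So a(n) = \frac{16 \left(-2\right)^{n}}{9} + \frac{11 \cdot 7^{n}}{9}.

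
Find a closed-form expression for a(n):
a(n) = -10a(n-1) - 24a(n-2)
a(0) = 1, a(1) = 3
Characteristic equation: x² + 10x + 24 = 0, which factors as (x - (-4))(x - (-6)) = 0.
Roots r₁ = -4, r₂ = -6 (distinct).
General solution: a(n) = A·(-4)^n + B·(-6)^n.
From a(0) = 1: A + B = 1.
From a(1) = 3: -4A - 6B = 3.
Solving: A = \frac{9}{2}, B = - \frac{7}{2}.
So a(n) = \frac{9 \left(-4\right)^{n}}{2} - \frac{7 \left(-6\right)^{n}}{2}.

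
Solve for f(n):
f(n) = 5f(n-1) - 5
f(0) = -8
First-order linear non-homogeneous.
Homogeneous solution: f_h(n) = A·(5)^n.
Try constant particular solution f_p = K: K = 5K - 5 ⇒ K = \frac{5}{4}.
General: f(n) = A·(5)^n + \frac{5}{4}.
Apply f(0) = -8: A + \frac{5}{4} = -8 ⇒ A = - \frac{37}{4}.
So f(n) = \frac{5}{4} - \frac{37 \cdot 5^{n}}{4}.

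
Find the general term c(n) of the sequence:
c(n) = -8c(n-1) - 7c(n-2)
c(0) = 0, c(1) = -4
Characteristic equation: x² + 8x + 7 = 0, which factors as (x - (-1))(x - (-7)) = 0.
Roots r₁ = -1, r₂ = -7 (distinct).
General solution: c(n) = A·(-1)^n + B·(-7)^n.
From c(0) = 0: A + B = 0.
From c(1) = -4: -A - 7B = -4.
Solving: A = - \frac{2}{3}, B = \frac{2}{3}.
So c(n) = - \frac{2 \left(-1\right)^{n}}{3} + \frac{2 \left(-7\right)^{n}}{3}.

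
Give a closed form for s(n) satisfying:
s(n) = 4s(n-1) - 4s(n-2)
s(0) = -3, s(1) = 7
Characteristic equation: x² - 4x + 4 = 0, which is (x - (2))².
Repeated root r = 2.
General solution: s(n) = (A + Bn)·(2)^n.
From s(0) = -3: A = -3.
From s(1) = 7: (A + B)·(2) = 7 ⇒ B = \frac{13}{2}.
So s(n) = \left(\frac{13 n}{2} - 3\right) \cdot (2)^n.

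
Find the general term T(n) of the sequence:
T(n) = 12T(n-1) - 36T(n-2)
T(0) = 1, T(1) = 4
Characteristic equation: x² - 12x + 36 = 0, which is (x - (6))².
Repeated root r = 6.
General solution: T(n) = (A + Bn)·(6)^n.
From T(0) = 1: A = 1.
From T(1) = 4: (A + B)·(6) = 4 ⇒ B = - \frac{1}{3}.
So T(n) = \left(1 - \frac{n}{3}\right) \cdot (6)^n.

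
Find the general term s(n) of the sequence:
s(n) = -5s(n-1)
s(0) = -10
This is a homogeneous first-order recurrence with ratio -5.
By induction s(n) = s(0) · (-5)^n = - 10 \left(-5\right)^{n}.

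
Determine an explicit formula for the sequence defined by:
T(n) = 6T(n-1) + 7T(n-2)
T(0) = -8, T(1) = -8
Characteristic equation: x² - 6x - 7 = 0, which factors as (x - (-1))(x - (7)) = 0.
Roots r₁ = -1, r₂ = 7 (distinct).
General solution: T(n) = A·(-1)^n + B·(7)^n.
From T(0) = -8: A + B = -8.
From T(1) = -8: -A + 7B = -8.
Solving: A = -6, B = -2.
So T(n) = - 6 \left(-1\right)^{n} - 2 \cdot 7^{n}.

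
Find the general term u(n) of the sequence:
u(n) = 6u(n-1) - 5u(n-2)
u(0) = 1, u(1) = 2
Characteristic equation: x² - 6x + 5 = 0, which factors as (x - (5))(x - (1)) = 0.
Roots r₁ = 5, r₂ = 1 (distinct).
General solution: u(n) = A·(5)^n + B·(1)^n.
From u(0) = 1: A + B = 1.
From u(1) = 2: 5A + B = 2.
Solving: A = \frac{1}{4}, B = \frac{3}{4}.
So u(n) = \frac{5^{n}}{4} + \frac{3}{4}.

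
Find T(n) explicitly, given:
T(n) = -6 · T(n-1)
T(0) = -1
Pure geometric recurrence with ratio -6.
By induction T(n) = T(0) · (-6)^n = - \left(-6\right)^{n}.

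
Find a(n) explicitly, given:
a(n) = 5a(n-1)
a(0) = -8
This is a homogeneous first-order recurrence with ratio 5.
By induction a(n) = a(0) · (5)^n = - 8 \cdot 5^{n}.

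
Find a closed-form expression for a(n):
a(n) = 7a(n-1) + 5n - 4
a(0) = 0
First-order linear with linear forcing.
Homogeneous solution: a_h(n) = A·(7)^n.
Try particular a_p(n) = pn + q. Substituting:
  pn + q = 7(p(n-1) + q) + 5n - 4.
Matching the n-coefficient: p = 7p + 5 ⇒ p = - \frac{5}{6}.
Matching constants: q = -7p + 7q - 4 ⇒ q = - \frac{11}{36}.
General: a(n) = A·(7)^n - \frac{5 n}{6} - \frac{11}{36}.
Apply a(0) = 0: A - \frac{11}{36} = 0 ⇒ A = \frac{11}{36}.
So a(n) = \frac{11 \cdot 7^{n}}{36} - \frac{5 n}{6} - \frac{11}{36}.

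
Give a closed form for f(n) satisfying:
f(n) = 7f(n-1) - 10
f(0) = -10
First-order linear non-homogeneous.
Homogeneous solution: f_h(n) = A·(7)^n.
Try constant particular solution f_p = K: K = 7K - 10 ⇒ K = \frac{5}{3}.
General: f(n) = A·(7)^n + \frac{5}{3}.
Apply f(0) = -10: A + \frac{5}{3} = -10 ⇒ A = - \frac{35}{3}.
So f(n) = \frac{5}{3} - \frac{35 \cdot 7^{n}}{3}.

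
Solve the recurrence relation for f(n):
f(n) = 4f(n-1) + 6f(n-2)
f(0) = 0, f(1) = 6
Characteristic equation: x² - 4x - 6 = 0.
Discriminant Δ = (4)² + 4·(6) = 40.
Roots r₁,₂ = (4 ± √40)/2, so r₁ = 2 + \sqrt{10}, r₂ = 2 - \sqrt{10}.
General solution: f(n) = A·r₁^n + B·r₂^n.
From the initial conditions, A + B = 0 and r₁A + r₂B = 6.
Since r₁ - r₂ = √40: A = (6 - (0)r₂)/√40 = \frac{3 \sqrt{10}}{10}, and B = 0 - A = - \frac{3 \sqrt{10}}{10}.
So f(n) = \left(\frac{3 \sqrt{10}}{10}\right)\left(2 + \sqrt{10}\right)^n + \left(- \frac{3 \sqrt{10}}{10}\right)\left(2 - \sqrt{10}\right)^n.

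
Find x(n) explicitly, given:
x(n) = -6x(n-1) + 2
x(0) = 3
First-order linear non-homogeneous.
Homogeneous solution: x_h(n) = A·(-6)^n.
Try constant particular solution x_p = K: K = -6K + 2 ⇒ K = \frac{2}{7}.
General: x(n) = A·(-6)^n + \frac{2}{7}.
Apply x(0) = 3: A + \frac{2}{7} = 3 ⇒ A = \frac{19}{7}.
So x(n) = \frac{19 \left(-6\right)^{n}}{7} + \frac{2}{7}.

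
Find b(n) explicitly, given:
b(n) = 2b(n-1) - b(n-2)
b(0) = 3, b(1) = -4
Characteristic equation: x² - 2x + 1 = 0, which is (x - (1))².
Repeated root r = 1.
General solution: b(n) = (A + Bn)·(1)^n.
From b(0) = 3: A = 3.
From b(1) = -4: (A + B)·(1) = -4 ⇒ B = -7.
So b(n) = \left(3 - 7 n\right) \cdot (1)^n.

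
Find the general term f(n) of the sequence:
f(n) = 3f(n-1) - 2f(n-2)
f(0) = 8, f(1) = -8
Characteristic equation: x² - 3x + 2 = 0, which factors as (x - (1))(x - (2)) = 0.
Roots r₁ = 1, r₂ = 2 (distinct).
General solution: f(n) = A·(1)^n + B·(2)^n.
From f(0) = 8: A + B = 8.
From f(1) = -8: A + 2B = -8.
Solving: A = 24, B = -16.
So f(n) = 24 - 16 \cdot 2^{n}.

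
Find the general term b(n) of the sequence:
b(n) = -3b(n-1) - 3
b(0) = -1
First-order linear non-homogeneous.
Homogeneous solution: b_h(n) = A·(-3)^n.
Try constant particular solution b_p = K: K = -3K - 3 ⇒ K = - \frac{3}{4}.
General: b(n) = A·(-3)^n - \frac{3}{4}.
Apply b(0) = -1: A - \frac{3}{4} = -1 ⇒ A = - \frac{1}{4}.
So b(n) = - \frac{\left(-3\right)^{n}}{4} - \frac{3}{4}.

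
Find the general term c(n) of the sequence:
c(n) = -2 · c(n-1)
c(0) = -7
Pure geometric recurrence with ratio -2.
By induction c(n) = c(0) · (-2)^n = - 7 \left(-2\right)^{n}.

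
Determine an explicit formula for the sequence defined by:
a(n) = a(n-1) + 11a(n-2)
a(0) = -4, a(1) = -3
Characteristic equation: x² - x - 11 = 0.
Discriminant Δ = (1)² + 4·(11) = 45.
Roots r₁,₂ = (1 ± √45)/2, so r₁ = \frac{1}{2} + \frac{3 \sqrt{5}}{2}, r₂ = \frac{1}{2} - \frac{3 \sqrt{5}}{2}.
General solution: a(n) = A·r₁^n + B·r₂^n.
From the initial conditions, A + B = -4 and r₁A + r₂B = -3.
Since r₁ - r₂ = √45: A = (-3 - (-4)r₂)/√45 = -2 - \frac{\sqrt{5}}{15}, and B = -4 - A = -2 + \frac{\sqrt{5}}{15}.
So a(n) = \left(-2 - \frac{\sqrt{5}}{15}\right)\left(\frac{1}{2} + \frac{3 \sqrt{5}}{2}\right)^n + \left(-2 + \frac{\sqrt{5}}{15}\right)\left(\frac{1}{2} - \frac{3 \sqrt{5}}{2}\right)^n.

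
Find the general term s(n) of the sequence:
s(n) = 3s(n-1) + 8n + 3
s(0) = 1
First-order linear with linear forcing.
Homogeneous solution: s_h(n) = A·(3)^n.
Try particular s_p(n) = pn + q. Substituting:
  pn + q = 3(p(n-1) + q) + 8n + 3.
Matching the n-coefficient: p = 3p + 8 ⇒ p = -4.
Matching constants: q = -3p + 3q + 3 ⇒ q = - \frac{15}{2}.
General: s(n) = A·(3)^n - 4 n - \frac{15}{2}.
Apply s(0) = 1: A - \frac{15}{2} = 1 ⇒ A = \frac{17}{2}.
So s(n) = \frac{17 \cdot 3^{n}}{2} - 4 n - \frac{15}{2}.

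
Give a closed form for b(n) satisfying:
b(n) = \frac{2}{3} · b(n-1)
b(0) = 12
Pure geometric recurrence with ratio \frac{2}{3}.
By induction b(n) = b(0) · (\frac{2}{3})^n = 12 \left(\frac{2}{3}\right)^{n}.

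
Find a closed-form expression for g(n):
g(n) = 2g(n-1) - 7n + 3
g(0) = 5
First-order linear with linear forcing.
Homogeneous solution: g_h(n) = A·(2)^n.
Try particular g_p(n) = pn + q. Substituting:
  pn + q = 2(p(n-1) + q) - 7n + 3.
Matching the n-coefficient: p = 2p - 7 ⇒ p = 7.
Matching constants: q = -2p + 2q + 3 ⇒ q = 11.
General: g(n) = A·(2)^n + 7 n + 11.
Apply g(0) = 5: A + 11 = 5 ⇒ A = -6.
So g(n) = - 6 \cdot 2^{n} + 7 n + 11.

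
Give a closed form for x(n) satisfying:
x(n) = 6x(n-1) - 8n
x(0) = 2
First-order linear with linear forcing.
Homogeneous solution: x_h(n) = A·(6)^n.
Try particular x_p(n) = pn + q. Substituting:
  pn + q = 6(p(n-1) + q) - 8n.
Matching the n-coefficient: p = 6p - 8 ⇒ p = \frac{8}{5}.
Matching constants: q = -6p + 6q ⇒ q = \frac{48}{25}.
General: x(n) = A·(6)^n + \frac{8 n}{5} + \frac{48}{25}.
Apply x(0) = 2: A + \frac{48}{25} = 2 ⇒ A = \frac{2}{25}.
So x(n) = \frac{2 \cdot 6^{n}}{25} + \frac{8 n}{5} + \frac{48}{25}.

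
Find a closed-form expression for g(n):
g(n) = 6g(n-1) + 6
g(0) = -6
First-order linear non-homogeneous.
Homogeneous solution: g_h(n) = A·(6)^n.
Try constant particular solution g_p = K: K = 6K + 6 ⇒ K = - \frac{6}{5}.
General: g(n) = A·(6)^n - \frac{6}{5}.
Apply g(0) = -6: A - \frac{6}{5} = -6 ⇒ A = - \frac{24}{5}.
So g(n) = - \frac{24 \cdot 6^{n}}{5} - \frac{6}{5}.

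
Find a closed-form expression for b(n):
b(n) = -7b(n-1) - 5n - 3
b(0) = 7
First-order linear with linear forcing.
Homogeneous solution: b_h(n) = A·(-7)^n.
Try particular b_p(n) = pn + q. Substituting:
  pn + q = -7(p(n-1) + q) - 5n - 3.
Matching the n-coefficient: p = -7p - 5 ⇒ p = - \frac{5}{8}.
Matching constants: q = 7p - 7q - 3 ⇒ q = - \frac{59}{64}.
General: b(n) = A·(-7)^n - \frac{5 n}{8} - \frac{59}{64}.
Apply b(0) = 7: A - \frac{59}{64} = 7 ⇒ A = \frac{507}{64}.
So b(n) = \frac{507 \left(-7\right)^{n}}{64} - \frac{5 n}{8} - \frac{59}{64}.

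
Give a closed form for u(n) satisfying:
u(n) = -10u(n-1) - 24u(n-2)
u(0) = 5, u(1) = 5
Characteristic equation: x² + 10x + 24 = 0, which factors as (x - (-6))(x - (-4)) = 0.
Roots r₁ = -6, r₂ = -4 (distinct).
General solution: u(n) = A·(-6)^n + B·(-4)^n.
From u(0) = 5: A + B = 5.
From u(1) = 5: -6A - 4B = 5.
Solving: A = - \frac{25}{2}, B = \frac{35}{2}.
So u(n) = \frac{35 \left(-4\right)^{n}}{2} - \frac{25 \left(-6\right)^{n}}{2}.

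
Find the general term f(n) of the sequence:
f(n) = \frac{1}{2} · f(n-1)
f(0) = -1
Pure geometric recurrence with ratio \frac{1}{2}.
By induction f(n) = f(0) · (\frac{1}{2})^n = - 2^{- n}.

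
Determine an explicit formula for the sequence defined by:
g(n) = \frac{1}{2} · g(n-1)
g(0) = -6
Pure geometric recurrence with ratio \frac{1}{2}.
By induction g(n) = g(0) · (\frac{1}{2})^n = - 6 \cdot 2^{- n}.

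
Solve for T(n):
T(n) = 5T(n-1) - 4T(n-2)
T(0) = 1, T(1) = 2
Characteristic equation: x² - 5x + 4 = 0, which factors as (x - (4))(x - (1)) = 0.
Roots r₁ = 4, r₂ = 1 (distinct).
General solution: T(n) = A·(4)^n + B·(1)^n.
From T(0) = 1: A + B = 1.
From T(1) = 2: 4A + B = 2.
Solving: A = \frac{1}{3}, B = \frac{2}{3}.
So T(n) = \frac{4^{n}}{3} + \frac{2}{3}.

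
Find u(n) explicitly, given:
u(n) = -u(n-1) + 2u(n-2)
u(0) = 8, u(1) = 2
Characteristic equation: x² + x - 2 = 0, which factors as (x - (-2))(x - (1)) = 0.
Roots r₁ = -2, r₂ = 1 (distinct).
General solution: u(n) = A·(-2)^n + B·(1)^n.
From u(0) = 8: A + B = 8.
From u(1) = 2: -2A + B = 2.
Solving: A = 2, B = 6.
So u(n) = 2 \left(-2\right)^{n} + 6.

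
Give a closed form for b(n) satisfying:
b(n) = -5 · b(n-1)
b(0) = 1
Pure geometric recurrence with ratio -5.
By induction b(n) = b(0) · (-5)^n = \left(-5\right)^{n}.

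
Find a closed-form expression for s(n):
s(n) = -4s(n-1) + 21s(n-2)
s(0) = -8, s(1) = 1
Characteristic equation: x² + 4x - 21 = 0, which factors as (x - (-7))(x - (3)) = 0.
Roots r₁ = -7, r₂ = 3 (distinct).
General solution: s(n) = A·(-7)^n + B·(3)^n.
From s(0) = -8: A + B = -8.
From s(1) = 1: -7A + 3B = 1.
Solving: A = - \frac{5}{2}, B = - \frac{11}{2}.
So s(n) = - \frac{5 \left(-7\right)^{n}}{2} - \frac{11 \cdot 3^{n}}{2}.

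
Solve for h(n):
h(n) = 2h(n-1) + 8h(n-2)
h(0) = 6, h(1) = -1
Characteristic equation: x² - 2x - 8 = 0, which factors as (x - (-2))(x - (4)) = 0.
Roots r₁ = -2, r₂ = 4 (distinct).
General solution: h(n) = A·(-2)^n + B·(4)^n.
From h(0) = 6: A + B = 6.
From h(1) = -1: -2A + 4B = -1.
Solving: A = \frac{25}{6}, B = \frac{11}{6}.
So h(n) = \frac{25 \left(-2\right)^{n}}{6} + \frac{11 \cdot 4^{n}}{6}.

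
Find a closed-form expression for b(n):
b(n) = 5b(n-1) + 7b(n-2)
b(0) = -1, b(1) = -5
Characteristic equation: x² - 5x - 7 = 0.
Discriminant Δ = (5)² + 4·(7) = 53.
Roots r₁,₂ = (5 ± √53)/2, so r₁ = \frac{5}{2} + \frac{\sqrt{53}}{2}, r₂ = \frac{5}{2} - \frac{\sqrt{53}}{2}.
General solution: b(n) = A·r₁^n + B·r₂^n.
From the initial conditions, A + B = -1 and r₁A + r₂B = -5.
Since r₁ - r₂ = √53: A = (-5 - (-1)r₂)/√53 = - \frac{1}{2} - \frac{5 \sqrt{53}}{106}, and B = -1 - A = - \frac{1}{2} + \frac{5 \sqrt{53}}{106}.
So b(n) = \left(- \frac{1}{2} - \frac{5 \sqrt{53}}{106}\right)\left(\frac{5}{2} + \frac{\sqrt{53}}{2}\right)^n + \left(- \frac{1}{2} + \frac{5 \sqrt{53}}{106}\right)\left(\frac{5}{2} - \frac{\sqrt{53}}{2}\right)^n.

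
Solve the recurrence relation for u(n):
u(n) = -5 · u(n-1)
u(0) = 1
Pure geometric recurrence with ratio -5.
By induction u(n) = u(0) · (-5)^n = \left(-5\right)^{n}.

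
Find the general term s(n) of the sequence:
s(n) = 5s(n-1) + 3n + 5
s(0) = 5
First-order linear with linear forcing.
Homogeneous solution: s_h(n) = A·(5)^n.
Try particular s_p(n) = pn + q. Substituting:
  pn + q = 5(p(n-1) + q) + 3n + 5.
Matching the n-coefficient: p = 5p + 3 ⇒ p = - \frac{3}{4}.
Matching constants: q = -5p + 5q + 5 ⇒ q = - \frac{35}{16}.
General: s(n) = A·(5)^n - \frac{3 n}{4} - \frac{35}{16}.
Apply s(0) = 5: A - \frac{35}{16} = 5 ⇒ A = \frac{115}{16}.
So s(n) = \frac{115 \cdot 5^{n}}{16} - \frac{3 n}{4} - \frac{35}{16}.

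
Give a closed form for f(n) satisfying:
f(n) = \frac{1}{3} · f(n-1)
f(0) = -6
Pure geometric recurrence with ratio \frac{1}{3}.
By induction f(n) = f(0) · (\frac{1}{3})^n = - 6 \cdot 3^{- n}.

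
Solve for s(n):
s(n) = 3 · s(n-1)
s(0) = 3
Pure geometric recurrence with ratio 3.
By induction s(n) = s(0) · (3)^n = 3 \cdot 3^{n}.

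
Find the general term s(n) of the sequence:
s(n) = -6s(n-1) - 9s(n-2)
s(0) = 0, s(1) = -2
Characteristic equation: x² + 6x + 9 = 0, which is (x - (-3))².
Repeated root r = -3.
General solution: s(n) = (A + Bn)·(-3)^n.
From s(0) = 0: A = 0.
From s(1) = -2: (A + B)·(-3) = -2 ⇒ B = \frac{2}{3}.
So s(n) = \left(\frac{2 n}{3}\right) \cdot (-3)^n.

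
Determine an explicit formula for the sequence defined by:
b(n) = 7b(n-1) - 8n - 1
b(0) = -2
First-order linear with linear forcing.
Homogeneous solution: b_h(n) = A·(7)^n.
Try particular b_p(n) = pn + q. Substituting:
  pn + q = 7(p(n-1) + q) - 8n - 1.
Matching the n-coefficient: p = 7p - 8 ⇒ p = \frac{4}{3}.
Matching constants: q = -7p + 7q - 1 ⇒ q = \frac{31}{18}.
General: b(n) = A·(7)^n + \frac{4 n}{3} + \frac{31}{18}.
Apply b(0) = -2: A + \frac{31}{18} = -2 ⇒ A = - \frac{67}{18}.
So b(n) = - \frac{67 \cdot 7^{n}}{18} + \frac{4 n}{3} + \frac{31}{18}.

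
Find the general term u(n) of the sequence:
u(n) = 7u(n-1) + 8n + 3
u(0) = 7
First-order linear with linear forcing.
Homogeneous solution: u_h(n) = A·(7)^n.
Try particular u_p(n) = pn + q. Substituting:
  pn + q = 7(p(n-1) + q) + 8n + 3.
Matching the n-coefficient: p = 7p + 8 ⇒ p = - \frac{4}{3}.
Matching constants: q = -7p + 7q + 3 ⇒ q = - \frac{37}{18}.
General: u(n) = A·(7)^n - \frac{4 n}{3} - \frac{37}{18}.
Apply u(0) = 7: A - \frac{37}{18} = 7 ⇒ A = \frac{163}{18}.
So u(n) = \frac{163 \cdot 7^{n}}{18} - \frac{4 n}{3} - \frac{37}{18}.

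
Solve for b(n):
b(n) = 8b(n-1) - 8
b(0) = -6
First-order linear non-homogeneous.
Homogeneous solution: b_h(n) = A·(8)^n.
Try constant particular solution b_p = K: K = 8K - 8 ⇒ K = \frac{8}{7}.
General: b(n) = A·(8)^n + \frac{8}{7}.
Apply b(0) = -6: A + \frac{8}{7} = -6 ⇒ A = - \frac{50}{7}.
So b(n) = \frac{8}{7} - \frac{50 \cdot 8^{n}}{7}.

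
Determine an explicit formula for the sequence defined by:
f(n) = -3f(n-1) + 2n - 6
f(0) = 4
First-order linear with linear forcing.
Homogeneous solution: f_h(n) = A·(-3)^n.
Try particular f_p(n) = pn + q. Substituting:
  pn + q = -3(p(n-1) + q) + 2n - 6.
Matching the n-coefficient: p = -3p + 2 ⇒ p = \frac{1}{2}.
Matching constants: q = 3p - 3q - 6 ⇒ q = - \frac{9}{8}.
General: f(n) = A·(-3)^n + \frac{n}{2} - \frac{9}{8}.
Apply f(0) = 4: A - \frac{9}{8} = 4 ⇒ A = \frac{41}{8}.
So f(n) = \frac{41 \left(-3\right)^{n}}{8} + \frac{n}{2} - \frac{9}{8}.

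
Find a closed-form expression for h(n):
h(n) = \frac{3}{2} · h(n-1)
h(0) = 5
Pure geometric recurrence with ratio \frac{3}{2}.
By induction h(n) = h(0) · (\frac{3}{2})^n = 5 \left(\frac{3}{2}\right)^{n}.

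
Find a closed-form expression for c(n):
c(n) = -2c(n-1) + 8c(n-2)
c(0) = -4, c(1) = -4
Characteristic equation: x² + 2x - 8 = 0, which factors as (x - (2))(x - (-4)) = 0.
Roots r₁ = 2, r₂ = -4 (distinct).
General solution: c(n) = A·(2)^n + B·(-4)^n.
From c(0) = -4: A + B = -4.
From c(1) = -4: 2A - 4B = -4.
Solving: A = - \frac{10}{3}, B = - \frac{2}{3}.
So c(n) = - \frac{2 \left(-4\right)^{n}}{3} - \frac{10 \cdot 2^{n}}{3}.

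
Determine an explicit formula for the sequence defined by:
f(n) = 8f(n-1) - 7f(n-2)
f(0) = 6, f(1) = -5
Characteristic equation: x² - 8x + 7 = 0, which factors as (x - (7))(x - (1)) = 0.
Roots r₁ = 7, r₂ = 1 (distinct).
General solution: f(n) = A·(7)^n + B·(1)^n.
From f(0) = 6: A + B = 6.
From f(1) = -5: 7A + B = -5.
Solving: A = - \frac{11}{6}, B = \frac{47}{6}.
So f(n) = \frac{47}{6} - \frac{11 \cdot 7^{n}}{6}.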